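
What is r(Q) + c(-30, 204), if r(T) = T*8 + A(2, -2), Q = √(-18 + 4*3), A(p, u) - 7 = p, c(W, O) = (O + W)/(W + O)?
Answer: 10 + 8*I*√6 ≈ 10.0 + 19.596*I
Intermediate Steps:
c(W, O) = 1 (c(W, O) = (O + W)/(O + W) = 1)
A(p, u) = 7 + p
Q = I*√6 (Q = √(-18 + 12) = √(-6) = I*√6 ≈ 2.4495*I)
r(T) = 9 + 8*T (r(T) = T*8 + (7 + 2) = 8*T + 9 = 9 + 8*T)
r(Q) + c(-30, 204) = (9 + 8*(I*√6)) + 1 = (9 + 8*I*√6) + 1 = 10 + 8*I*√6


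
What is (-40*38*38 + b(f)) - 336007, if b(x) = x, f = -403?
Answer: -394170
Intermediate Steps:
(-40*38*38 + b(f)) - 336007 = (-40*38*38 - 403) - 336007 = (-1520*38 - 403) - 336007 = (-57760 - 403) - 336007 = -58163 - 336007 = -394170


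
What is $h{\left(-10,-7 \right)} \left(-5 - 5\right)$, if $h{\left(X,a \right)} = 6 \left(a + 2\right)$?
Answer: $300$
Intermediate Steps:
$h{\left(X,a \right)} = 12 + 6 a$ ($h{\left(X,a \right)} = 6 \left(2 + a\right) = 12 + 6 a$)
$h{\left(-10,-7 \right)} \left(-5 - 5\right) = \left(12 + 6 \left(-7\right)\right) \left(-5 - 5\right) = \left(12 - 42\right) \left(-5 - 5\right) = \left(-30\right) \left(-10\right) = 300$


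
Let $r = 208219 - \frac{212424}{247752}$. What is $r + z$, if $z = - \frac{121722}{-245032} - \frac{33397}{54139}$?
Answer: $\frac{14256971573919694585}{68471361912852} \approx 2.0822 \cdot 10^{5}$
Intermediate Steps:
$z = - \frac{796713173}{6632893724}$ ($z = \left(-121722\right) \left(- \frac{1}{245032}\right) - \frac{33397}{54139} = \frac{60861}{122516} - \frac{33397}{54139} = - \frac{796713173}{6632893724} \approx -0.12012$)
$r = \frac{2149435886}{10323}$ ($r = 208219 - 212424 \cdot \frac{1}{247752} = 208219 - \frac{8851}{10323} = \frac{2149435886}{10323} \approx 2.0822 \cdot 10^{5}$)
$r + z = \frac{2149435886}{10323} - \frac{796713173}{6632893724} = \frac{14256971573919694585}{68471361912852}$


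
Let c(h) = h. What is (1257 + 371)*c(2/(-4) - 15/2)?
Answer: -13024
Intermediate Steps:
(1257 + 371)*c(2/(-4) - 15/2) = (1257 + 371)*(2/(-4) - 15/2) = 1628*(2*(-1/4) - 15*1/2) = 1628*(-1/2 - 15/2) = 1628*(-8) = -13024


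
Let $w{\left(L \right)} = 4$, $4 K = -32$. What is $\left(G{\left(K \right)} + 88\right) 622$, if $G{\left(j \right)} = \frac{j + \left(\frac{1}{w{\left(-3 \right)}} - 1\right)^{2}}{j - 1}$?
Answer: $\frac{3978001}{72} \approx 55250.0$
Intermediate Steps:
$K = -8$ ($K = \frac{1}{4} \left(-32\right) = -8$)
$G{\left(j \right)} = \frac{\frac{9}{16} + j}{-1 + j}$ ($G{\left(j \right)} = \frac{j + \left(\frac{1}{4} - 1\right)^{2}}{j - 1} = \frac{j + \left(\frac{1}{4} - 1\right)^{2}}{-1 + j} = \frac{j + \left(- \frac{3}{4}\right)^{2}}{-1 + j} = \frac{j + \frac{9}{16}}{-1 + j} = \frac{\frac{9}{16} + j}{-1 + j}$)
$\left(G{\left(K \right)} + 88\right) 622 = \left(\frac{\frac{9}{16} - 8}{-1 - 8} + 88\right) 622 = \left(\frac{1}{-9} \left(- \frac{119}{16}\right) + 88\right) 622 = \left(\left(- \frac{1}{9}\right) \left(- \frac{119}{16}\right) + 88\right) 622 = \left(\frac{119}{144} + 88\right) 622 = \frac{12791}{144} \cdot 622 = \frac{3978001}{72}$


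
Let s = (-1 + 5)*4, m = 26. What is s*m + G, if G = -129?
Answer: 287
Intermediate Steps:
s = 16 (s = 4*4 = 16)
s*m + G = 16*26 - 129 = 416 - 129 = 287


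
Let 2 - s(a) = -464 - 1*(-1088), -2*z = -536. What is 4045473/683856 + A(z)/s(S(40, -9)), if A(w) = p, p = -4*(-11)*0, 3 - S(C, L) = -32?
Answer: 449497/75984 ≈ 5.9157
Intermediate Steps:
S(C, L) = 35 (S(C, L) = 3 - 1*(-32) = 3 + 32 = 35)
z = 268 (z = -½*(-536) = 268)
s(a) = -622 (s(a) = 2 - (-464 - 1*(-1088)) = 2 - (-464 + 1088) = 2 - 1*624 = 2 - 624 = -622)
p = 0 (p = 44*0 = 0)
A(w) = 0
4045473/683856 + A(z)/s(S(40, -9)) = 4045473/683856 + 0/(-622) = 4045473*(1/683856) + 0*(-1/622) = 449497/75984 + 0 = 449497/75984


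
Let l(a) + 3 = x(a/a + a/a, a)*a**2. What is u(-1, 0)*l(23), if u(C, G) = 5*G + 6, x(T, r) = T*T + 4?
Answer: 25374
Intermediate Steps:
x(T, r) = 4 + T**2 (x(T, r) = T**2 + 4 = 4 + T**2)
l(a) = -3 + 8*a**2 (l(a) = -3 + (4 + (a/a + a/a)**2)*a**2 = -3 + (4 + (1 + 1)**2)*a**2 = -3 + (4 + 2**2)*a**2 = -3 + (4 + 4)*a**2 = -3 + 8*a**2)
u(C, G) = 6 + 5*G
u(-1, 0)*l(23) = (6 + 5*0)*(-3 + 8*23**2) = (6 + 0)*(-3 + 8*529) = 6*(-3 + 4232) = 6*4229 = 25374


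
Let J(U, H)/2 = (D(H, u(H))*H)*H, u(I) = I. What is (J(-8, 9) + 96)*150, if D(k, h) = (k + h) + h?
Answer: 670500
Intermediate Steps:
D(k, h) = k + 2*h (D(k, h) = (h + k) + h = k + 2*h)
J(U, H) = 6*H³ (J(U, H) = 2*(((H + 2*H)*H)*H) = 2*(((3*H)*H)*H) = 2*((3*H²)*H) = 2*(3*H³) = 6*H³)
(J(-8, 9) + 96)*150 = (6*9³ + 96)*150 = (6*729 + 96)*150 = (4374 + 96)*150 = 4470*150 = 670500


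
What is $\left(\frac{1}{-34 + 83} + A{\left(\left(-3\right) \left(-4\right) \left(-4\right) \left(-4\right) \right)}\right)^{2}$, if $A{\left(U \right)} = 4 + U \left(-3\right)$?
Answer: $\frac{785512729}{2401} \approx 3.2716 \cdot 10^{5}$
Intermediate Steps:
$A{\left(U \right)} = 4 - 3 U$
$\left(\frac{1}{-34 + 83} + A{\left(\left(-3\right) \left(-4\right) \left(-4\right) \left(-4\right) \right)}\right)^{2} = \left(\frac{1}{-34 + 83} + \left(4 - 3 \left(-3\right) \left(-4\right) \left(-4\right) \left(-4\right)\right)\right)^{2} = \left(\frac{1}{49} + \left(4 - 3 \cdot 12 \left(-4\right) \left(-4\right)\right)\right)^{2} = \left(\frac{1}{49} + \left(4 - 3 \left(\left(-48\right) \left(-4\right)\right)\right)\right)^{2} = \left(\frac{1}{49} + \left(4 - 576\right)\right)^{2} = \left(\frac{1}{49} - 572\right)^{2} = \left(- \frac{28027}{49}\right)^{2} = \frac{785512729}{2401}$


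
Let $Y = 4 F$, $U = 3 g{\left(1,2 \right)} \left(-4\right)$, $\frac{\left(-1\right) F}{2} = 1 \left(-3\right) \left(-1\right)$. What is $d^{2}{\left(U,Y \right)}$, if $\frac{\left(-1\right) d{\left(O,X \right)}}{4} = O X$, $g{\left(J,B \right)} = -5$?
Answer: $33177600$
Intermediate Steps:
$F = -6$ ($F = - 2 \cdot 1 \left(-3\right) \left(-1\right) = - 2 \left(\left(-3\right) \left(-1\right)\right) = \left(-2\right) 3 = -6$)
$U = 60$ ($U = 3 \left(-5\right) \left(-4\right) = \left(-15\right) \left(-4\right) = 60$)
$Y = -24$ ($Y = 4 \left(-6\right) = -24$)
$d{\left(O,X \right)} = - 4 O X$
$d^{2}{\left(U,Y \right)} = \left(\left(-4\right) 60 \left(-24\right)\right)^{2} = 5760^{2} = 33177600$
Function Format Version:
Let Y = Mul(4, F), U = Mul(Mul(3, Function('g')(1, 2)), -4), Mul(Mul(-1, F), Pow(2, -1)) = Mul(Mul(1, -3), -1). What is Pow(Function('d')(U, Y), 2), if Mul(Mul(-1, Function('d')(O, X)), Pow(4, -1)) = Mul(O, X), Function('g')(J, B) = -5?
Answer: 33177600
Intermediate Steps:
F = -6 (F = Mul(-2, Mul(Mul(1, -3), -1)) = Mul(-2, Mul(-3, -1)) = Mul(-2, 3) = -6)
U = 60 (U = Mul(Mul(3, -5), -4) = Mul(-15, -4) = 60)
Y = -24 (Y = Mul(4, -6) = -24)
Function('d')(O, X) = Mul(-4, O, X) (Function('d')(O, X) = Mul(-4, Mul(O, X)) = Mul(-4, O, X))
Pow(Function('d')(U, Y), 2) = Pow(Mul(-4, 60, -24), 2) = Pow(5760, 2) = 33177600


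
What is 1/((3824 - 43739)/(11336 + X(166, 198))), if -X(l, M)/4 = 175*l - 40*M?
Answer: 73184/39915 ≈ 1.8335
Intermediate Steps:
X(l, M) = -700*l + 160*M (X(l, M) = -4*(175*l - 40*M) = -4*(-40*M + 175*l) = -700*l + 160*M)
1/((3824 - 43739)/(11336 + X(166, 198))) = 1/((3824 - 43739)/(11336 + (-700*166 + 160*198))) = 1/(-39915/(11336 + (-116200 + 31680))) = 1/(-39915/(11336 - 84520)) = 1/(-39915/(-73184)) = 1/(-39915*(-1/73184)) = 1/(39915/73184) = 73184/39915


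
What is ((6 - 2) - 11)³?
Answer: -343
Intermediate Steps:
((6 - 2) - 11)³ = (4 - 11)³ = (-7)³ = -343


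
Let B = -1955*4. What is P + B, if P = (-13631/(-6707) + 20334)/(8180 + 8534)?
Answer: -876491846591/112100798 ≈ -7818.8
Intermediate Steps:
B = -7820
P = 136393769/112100798 (P = (-13631*(-1/6707) + 20334)/16714 = (13631/6707 + 20334)*(1/16714) = (136393769/6707)*(1/16714) = 136393769/112100798 ≈ 1.2167)
P + B = 136393769/112100798 - 7820 = -876491846591/112100798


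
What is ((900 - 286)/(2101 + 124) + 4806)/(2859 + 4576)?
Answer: 10693964/16542875 ≈ 0.64644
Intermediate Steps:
((900 - 286)/(2101 + 124) + 4806)/(2859 + 4576) = (614/2225 + 4806)/7435 = (614*(1/2225) + 4806)*(1/7435) = (614/2225 + 4806)*(1/7435) = (10693964/2225)*(1/7435) = 10693964/16542875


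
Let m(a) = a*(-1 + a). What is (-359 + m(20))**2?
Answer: 441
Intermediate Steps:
(-359 + m(20))**2 = (-359 + 20*(-1 + 20))**2 = (-359 + 20*19)**2 = (-359 + 380)**2 = 21**2 = 441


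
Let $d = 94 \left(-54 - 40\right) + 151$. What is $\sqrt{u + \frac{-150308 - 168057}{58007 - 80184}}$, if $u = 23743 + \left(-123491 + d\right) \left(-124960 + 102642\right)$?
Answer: $\frac{2 \sqrt{362707868620726631}}{22177} \approx 54313.0$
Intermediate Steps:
$d = -8685$ ($d = 94 \left(-94\right) + 151 = -8836 + 151 = -8685$)
$u = 2949927711$ ($u = 23743 + \left(-123491 - 8685\right) \left(-124960 + 102642\right) = 23743 - -2949903968 = 23743 + 2949903968 = 2949927711$)
$\sqrt{u + \frac{-150308 - 168057}{58007 - 80184}} = \sqrt{2949927711 + \frac{-150308 - 168057}{58007 - 80184}} = \sqrt{2949927711 - \frac{318365}{-22177}} = \sqrt{2949927711 - - \frac{318365}{22177}} = \sqrt{2949927711 + \frac{318365}{22177}} = \sqrt{\frac{65420547165212}{22177}} = \frac{2 \sqrt{362707868620726631}}{22177}$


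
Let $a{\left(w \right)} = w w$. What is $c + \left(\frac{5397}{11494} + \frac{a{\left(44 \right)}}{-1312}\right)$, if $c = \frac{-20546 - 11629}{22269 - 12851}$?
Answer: $- \frac{1401983245}{317019298} \approx -4.4224$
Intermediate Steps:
$a{\left(w \right)} = w^{2}$
$c = - \frac{32175}{9418} \approx -3.4163$
$c + \left(\frac{5397}{11494} + \frac{a{\left(44 \right)}}{-1312}\right) = - \frac{32175}{9418} + \left(\frac{5397}{11494} + \frac{44^{2}}{-1312}\right) = - \frac{32175}{9418} + \left(5397 \cdot \frac{1}{11494} + 1936 \left(- \frac{1}{1312}\right)\right) = - \frac{32175}{9418} + \left(\frac{771}{1642} - \frac{121}{82}\right) = - \frac{32175}{9418} - \frac{33865}{33661} = - \frac{1401983245}{317019298}$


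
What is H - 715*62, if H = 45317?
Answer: 987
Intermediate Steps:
H - 715*62 = 45317 - 715*62 = 45317 - 44330 = 987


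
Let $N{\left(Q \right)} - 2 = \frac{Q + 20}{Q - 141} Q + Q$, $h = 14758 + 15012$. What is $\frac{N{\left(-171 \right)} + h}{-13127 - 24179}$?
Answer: $- \frac{3069897}{3879824} \approx -0.79125$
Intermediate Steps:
$h = 29770$
$N{\left(Q \right)} = 2 + Q + \frac{Q \left(20 + Q\right)}{-141 + Q}$ ($N{\left(Q \right)} = 2 + \left(\frac{Q + 20}{Q - 141} Q + Q\right) = 2 + \left(\frac{20 + Q}{-141 + Q} Q + Q\right) = 2 + \left(\frac{Q \left(20 + Q\right)}{-141 + Q} + Q\right) = 2 + \left(Q + \frac{Q \left(20 + Q\right)}{-141 + Q}\right) = 2 + Q + \frac{Q \left(20 + Q\right)}{-141 + Q}$)
$\frac{N{\left(-171 \right)} + h}{-13127 - 24179} = \frac{\frac{-282 - -20349 + 2 \left(-171\right)^{2}}{-141 - 171} + 29770}{-13127 - 24179} = \frac{\frac{-282 + 20349 + 2 \cdot 29241}{-312} + 29770}{-37306} = \left(- \frac{-282 + 20349 + 58482}{312} + 29770\right) \left(- \frac{1}{37306}\right) = \left(\left(- \frac{1}{312}\right) 78549 + 29770\right) \left(- \frac{1}{37306}\right) = \left(- \frac{26183}{104} + 29770\right) \left(- \frac{1}{37306}\right) = \frac{3069897}{104} \left(- \frac{1}{37306}\right) = - \frac{3069897}{3879824}$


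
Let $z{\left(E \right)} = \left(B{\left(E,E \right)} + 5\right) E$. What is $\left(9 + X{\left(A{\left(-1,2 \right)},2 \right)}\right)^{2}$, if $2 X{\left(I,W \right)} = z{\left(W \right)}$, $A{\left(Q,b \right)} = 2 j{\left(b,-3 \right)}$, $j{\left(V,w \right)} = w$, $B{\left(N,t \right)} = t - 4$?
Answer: $144$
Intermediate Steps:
$B{\left(N,t \right)} = -4 + t$ ($B{\left(N,t \right)} = t - 4 = -4 + t$)
$z{\left(E \right)} = E \left(1 + E\right)$ ($z{\left(E \right)} = \left(\left(-4 + E\right) + 5\right) E = \left(1 + E\right) E = E \left(1 + E\right)$)
$A{\left(Q,b \right)} = -6$ ($A{\left(Q,b \right)} = 2 \left(-3\right) = -6$)
$X{\left(I,W \right)} = \frac{W \left(1 + W\right)}{2}$
$\left(9 + X{\left(A{\left(-1,2 \right)},2 \right)}\right)^{2} = \left(9 + \frac{1}{2} \cdot 2 \left(1 + 2\right)\right)^{2} = \left(9 + \frac{1}{2} \cdot 2 \cdot 3\right)^{2} = \left(9 + 3\right)^{2} = 12^{2} = 144$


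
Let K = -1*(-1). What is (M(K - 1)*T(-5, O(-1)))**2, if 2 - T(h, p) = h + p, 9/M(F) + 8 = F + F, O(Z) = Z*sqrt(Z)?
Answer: 243/4 + 567*I/32 ≈ 60.75 + 17.719*I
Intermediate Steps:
O(Z) = Z**(3/2)
K = 1
M(F) = 9/(-8 + 2*F) (M(F) = 9/(-8 + (F + F)) = 9/(-8 + 2*F))
T(h, p) = 2 - h - p (T(h, p) = 2 - (h + p) = 2 + (-h - p) = 2 - h - p)
(M(K - 1)*T(-5, O(-1)))**2 = ((9/(2*(-4 + (1 - 1))))*(2 - 1*(-5) - (-1)**(3/2)))**2 = ((9/(2*(-4 + 0)))*(2 + 5 - (-1)*I))**2 = (((9/2)/(-4))*(2 + 5 + I))**2 = (((9/2)*(-1/4))*(7 + I))**2 = (-9*(7 + I)/8)**2 = (-63/8 - 9*I/8)**2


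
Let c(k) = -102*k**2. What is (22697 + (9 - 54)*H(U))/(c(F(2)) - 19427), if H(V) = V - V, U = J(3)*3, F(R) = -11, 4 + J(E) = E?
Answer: -22697/31769 ≈ -0.71444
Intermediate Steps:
J(E) = -4 + E
U = -3 (U = (-4 + 3)*3 = -1*3 = -3)
H(V) = 0
(22697 + (9 - 54)*H(U))/(c(F(2)) - 19427) = (22697 + (9 - 54)*0)/(-102*(-11)**2 - 19427) = (22697 - 45*0)/(-102*121 - 19427) = (22697 + 0)/(-12342 - 19427) = 22697/(-31769) = 22697*(-1/31769) = -22697/31769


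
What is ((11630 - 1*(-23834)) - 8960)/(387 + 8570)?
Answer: 26504/8957 ≈ 2.9590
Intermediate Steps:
((11630 - 1*(-23834)) - 8960)/(387 + 8570) = ((11630 + 23834) - 8960)/8957 = (35464 - 8960)*(1/8957) = 26504*(1/8957) = 26504/8957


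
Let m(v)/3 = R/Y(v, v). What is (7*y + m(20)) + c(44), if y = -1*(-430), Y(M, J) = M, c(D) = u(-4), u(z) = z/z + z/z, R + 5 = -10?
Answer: 12039/4 ≈ 3009.8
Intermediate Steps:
R = -15 (R = -5 - 10 = -15)
u(z) = 2 (u(z) = 1 + 1 = 2)
c(D) = 2
y = 430
m(v) = -45/v (m(v) = 3*(-15/v) = -45/v)
(7*y + m(20)) + c(44) = (7*430 - 45/20) + 2 = (3010 - 45*1/20) + 2 = (3010 - 9/4) + 2 = 12031/4 + 2 = 12039/4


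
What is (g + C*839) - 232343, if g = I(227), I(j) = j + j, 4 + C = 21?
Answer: -217626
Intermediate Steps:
C = 17 (C = -4 + 21 = 17)
I(j) = 2*j
g = 454 (g = 2*227 = 454)
(g + C*839) - 232343 = (454 + 17*839) - 232343 = (454 + 14263) - 232343 = 14717 - 232343 = -217626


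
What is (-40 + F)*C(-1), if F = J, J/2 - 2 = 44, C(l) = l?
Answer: -52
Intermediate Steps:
J = 92 (J = 4 + 2*44 = 4 + 88 = 92)
F = 92
(-40 + F)*C(-1) = (-40 + 92)*(-1) = 52*(-1) = -52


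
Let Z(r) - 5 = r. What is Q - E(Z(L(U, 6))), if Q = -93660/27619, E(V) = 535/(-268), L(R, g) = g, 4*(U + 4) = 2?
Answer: -10324715/7401892 ≈ -1.3949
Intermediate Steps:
U = -7/2 (U = -4 + (¼)*2 = -4 + ½ = -7/2 ≈ -3.5000)
Z(r) = 5 + r
E(V) = -535/268 (E(V) = 535*(-1/268) = -535/268)
Q = -93660/27619 (Q = -93660*1/27619 = -93660/27619 ≈ -3.3911)
Q - E(Z(L(U, 6))) = -93660/27619 - 1*(-535/268) = -93660/27619 + 535/268 = -10324715/7401892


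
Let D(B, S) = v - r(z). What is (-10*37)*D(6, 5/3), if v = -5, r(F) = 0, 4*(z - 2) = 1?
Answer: 1850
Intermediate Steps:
z = 9/4 (z = 2 + (¼)*1 = 2 + ¼ = 9/4 ≈ 2.2500)
D(B, S) = -5 (D(B, S) = -5 - 1*0 = -5 + 0 = -5)
(-10*37)*D(6, 5/3) = -10*37*(-5) = -370*(-5) = 1850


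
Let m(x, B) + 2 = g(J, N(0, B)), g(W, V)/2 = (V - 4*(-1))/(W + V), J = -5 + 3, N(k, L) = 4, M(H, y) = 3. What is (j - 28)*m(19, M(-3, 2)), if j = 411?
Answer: 2298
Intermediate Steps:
J = -2
g(W, V) = 2*(4 + V)/(V + W) (g(W, V) = 2*((V - 4*(-1))/(W + V)) = 2*((V + 4)/(V + W)) = 2*((4 + V)/(V + W)) = 2*(4 + V)/(V + W))
m(x, B) = 6 (m(x, B) = -2 + 2*(4 + 4)/(4 - 2) = -2 + 2*8/2 = -2 + 2*(½)*8 = -2 + 8 = 6)
(j - 28)*m(19, M(-3, 2)) = (411 - 28)*6 = 383*6 = 2298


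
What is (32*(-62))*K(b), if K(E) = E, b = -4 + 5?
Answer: -1984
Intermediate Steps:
b = 1
(32*(-62))*K(b) = (32*(-62))*1 = -1984*1 = -1984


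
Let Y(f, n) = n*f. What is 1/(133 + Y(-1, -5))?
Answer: 1/138 ≈ 0.0072464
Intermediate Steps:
Y(f, n) = f*n
1/(133 + Y(-1, -5)) = 1/(133 - 1*(-5)) = 1/(133 + 5) = 1/138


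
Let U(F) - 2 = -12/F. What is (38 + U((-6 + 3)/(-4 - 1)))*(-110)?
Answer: -2200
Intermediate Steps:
U(F) = 2 - 12/F
(38 + U((-6 + 3)/(-4 - 1)))*(-110) = (38 + (2 - 12*(-4 - 1)/(-6 + 3)))*(-110) = (38 + (2 - 12/((-3/(-5)))))*(-110) = (38 + (2 - 12/((-3*(-1/5)))))*(-110) = (38 + (2 - 12/3/5))*(-110) = (38 + (2 - 12*5/3))*(-110) = (38 + (2 - 20))*(-110) = (38 - 18)*(-110) = 20*(-110) = -2200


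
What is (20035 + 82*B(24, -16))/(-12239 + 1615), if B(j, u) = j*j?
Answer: -67267/10624 ≈ -6.3316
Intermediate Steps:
B(j, u) = j²
(20035 + 82*B(24, -16))/(-12239 + 1615) = (20035 + 82*24²)/(-12239 + 1615) = (20035 + 82*576)/(-10624) = (20035 + 47232)*(-1/10624) = 67267*(-1/10624) = -67267/10624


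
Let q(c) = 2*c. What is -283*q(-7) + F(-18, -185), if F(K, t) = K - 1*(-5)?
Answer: 3949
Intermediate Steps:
F(K, t) = 5 + K (F(K, t) = K + 5 = 5 + K)
-283*q(-7) + F(-18, -185) = -566*(-7) + (5 - 18) = -283*(-14) - 13 = 3962 - 13 = 3949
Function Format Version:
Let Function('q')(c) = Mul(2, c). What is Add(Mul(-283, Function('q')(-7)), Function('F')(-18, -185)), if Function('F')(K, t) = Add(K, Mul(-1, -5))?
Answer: 3949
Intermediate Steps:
Function('F')(K, t) = Add(5, K) (Function('F')(K, t) = Add(K, 5) = Add(5, K))
Add(Mul(-283, Function('q')(-7)), Function('F')(-18, -185)) = Add(Mul(-283, Mul(2, -7)), Add(5, -18)) = Add(Mul(-283, -14), -13) = Add(3962, -13) = 3949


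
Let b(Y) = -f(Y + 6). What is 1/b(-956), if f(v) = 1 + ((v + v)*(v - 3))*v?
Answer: 1/1720164999 ≈ 5.8134e-10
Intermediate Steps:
f(v) = 1 + 2*v²*(-3 + v) (f(v) = 1 + ((2*v)*(-3 + v))*v = 1 + (2*v*(-3 + v))*v = 1 + 2*v²*(-3 + v))
b(Y) = -1 - 2*(6 + Y)³ + 6*(6 + Y)² (b(Y) = -(1 - 6*(Y + 6)² + 2*(Y + 6)³) = -(1 - 6*(6 + Y)² + 2*(6 + Y)³) = -1 - 2*(6 + Y)³ + 6*(6 + Y)²)
1/b(-956) = 1/(-1 - 2*(6 - 956)³ + 6*(6 - 956)²) = 1/(-1 - 2*(-950)³ + 6*(-950)²) = 1/(-1 - 2*(-857375000) + 6*902500) = 1/(-1 + 1714750000 + 5415000) = 1/1720164999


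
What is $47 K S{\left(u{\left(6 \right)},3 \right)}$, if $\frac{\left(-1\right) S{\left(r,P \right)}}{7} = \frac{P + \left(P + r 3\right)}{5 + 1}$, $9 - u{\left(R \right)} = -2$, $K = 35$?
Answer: $- \frac{149695}{2} \approx -74848.0$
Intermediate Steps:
$u{\left(R \right)} = 11$ ($u{\left(R \right)} = 9 - -2 = 9 + 2 = 11$)
$S{\left(r,P \right)} = - \frac{7 r}{2} - \frac{7 P}{3}$ ($S{\left(r,P \right)} = - 7 \frac{P + \left(P + r 3\right)}{5 + 1} = - 7 \frac{P + \left(P + 3 r\right)}{6} = - 7 \left(2 P + 3 r\right) \frac{1}{6} = - 7 \left(\frac{r}{2} + \frac{P}{3}\right) = - \frac{7 r}{2} - \frac{7 P}{3}$)
$47 K S{\left(u{\left(6 \right)},3 \right)} = 47 \cdot 35 \left(\left(- \frac{7}{2}\right) 11 - 7\right) = 1645 \left(- \frac{77}{2} - 7\right) = 1645 \left(- \frac{91}{2}\right) = - \frac{149695}{2}$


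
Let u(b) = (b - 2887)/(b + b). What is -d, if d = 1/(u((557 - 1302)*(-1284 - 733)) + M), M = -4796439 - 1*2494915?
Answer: 1502665/10956461708521 ≈ 1.3715e-7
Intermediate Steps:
u(b) = (-2887 + b)/(2*b) (u(b) = (-2887 + b)/((2*b)) = (-2887 + b)*(1/(2*b)) = (-2887 + b)/(2*b))
M = -7291354 (M = -4796439 - 2494915 = -7291354)
d = -1502665/10956461708521 (d = 1/((-2887 + (557 - 1302)*(-1284 - 733))/(2*(((557 - 1302)*(-1284 - 733)))) - 7291354) = 1/((-2887 - 745*(-2017))/(2*((-745*(-2017)))) - 7291354) = 1/((1/2)*(-2887 + 1502665)/1502665 - 7291354) = 1/((1/2)*(1/1502665)*1499778 - 7291354) = 1/(749889/1502665 - 7291354) = 1/(-10956461708521/1502665) = -1502665/10956461708521 ≈ -1.3715e-7)
-d = -1*(-1502665/10956461708521) = 1502665/10956461708521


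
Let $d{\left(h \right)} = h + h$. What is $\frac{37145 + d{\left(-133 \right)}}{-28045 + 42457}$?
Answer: $\frac{12293}{4804} \approx 2.5589$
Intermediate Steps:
$d{\left(h \right)} = 2 h$
$\frac{37145 + d{\left(-133 \right)}}{-28045 + 42457} = \frac{37145 + 2 \left(-133\right)}{-28045 + 42457} = \frac{37145 - 266}{14412} = 36879 \cdot \frac{1}{14412} = \frac{12293}{4804}$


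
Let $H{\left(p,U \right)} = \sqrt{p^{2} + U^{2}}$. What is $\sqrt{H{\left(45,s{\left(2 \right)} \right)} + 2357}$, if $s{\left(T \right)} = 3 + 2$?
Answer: $\sqrt{2357 + 5 \sqrt{82}} \approx 49.013$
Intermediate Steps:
$s{\left(T \right)} = 5$
$H{\left(p,U \right)} = \sqrt{U^{2} + p^{2}}$
$\sqrt{H{\left(45,s{\left(2 \right)} \right)} + 2357} = \sqrt{\sqrt{5^{2} + 45^{2}} + 2357} = \sqrt{\sqrt{25 + 2025} + 2357} = \sqrt{\sqrt{2050} + 2357} = \sqrt{5 \sqrt{82} + 2357} = \sqrt{2357 + 5 \sqrt{82}}$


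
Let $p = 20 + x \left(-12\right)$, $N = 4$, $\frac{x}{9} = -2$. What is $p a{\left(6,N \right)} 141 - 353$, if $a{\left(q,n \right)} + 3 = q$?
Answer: $99475$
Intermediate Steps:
$x = -18$ ($x = 9 \left(-2\right) = -18$)
$a{\left(q,n \right)} = -3 + q$
$p = 236$ ($p = 20 - -216 = 20 + 216 = 236$)
$p a{\left(6,N \right)} 141 - 353 = 236 \left(-3 + 6\right) 141 - 353 = 236 \cdot 3 \cdot 141 - 353 = 236 \cdot 423 - 353 = 99828 - 353 = 99475$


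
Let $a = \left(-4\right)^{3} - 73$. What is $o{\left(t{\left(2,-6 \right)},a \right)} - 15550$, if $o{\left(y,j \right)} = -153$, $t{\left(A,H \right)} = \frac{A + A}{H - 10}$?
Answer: $-15703$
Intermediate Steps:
$t{\left(A,H \right)} = \frac{2 A}{-10 + H}$
$a = -137$ ($a = -64 - 73 = -137$)
$o{\left(t{\left(2,-6 \right)},a \right)} - 15550 = -153 - 15550 = -15703$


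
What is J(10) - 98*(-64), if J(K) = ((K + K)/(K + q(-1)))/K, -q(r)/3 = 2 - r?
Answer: 6274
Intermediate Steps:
q(r) = -6 + 3*r (q(r) = -3*(2 - r) = -6 + 3*r)
J(K) = 2/(-9 + K) (J(K) = ((K + K)/(K + (-6 + 3*(-1))))/K = ((2*K)/(K + (-6 - 3)))/K = ((2*K)/(K - 9))/K = ((2*K)/(-9 + K))/K = (2*K/(-9 + K))/K = 2/(-9 + K))
J(10) - 98*(-64) = 2/(-9 + 10) - 98*(-64) = 2/1 + 6272 = 2*1 + 6272 = 2 + 6272 = 6274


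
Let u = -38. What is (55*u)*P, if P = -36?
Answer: 75240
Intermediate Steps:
(55*u)*P = (55*(-38))*(-36) = -2090*(-36) = 75240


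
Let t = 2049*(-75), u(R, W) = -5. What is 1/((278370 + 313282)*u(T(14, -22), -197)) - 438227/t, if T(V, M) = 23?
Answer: 259277850269/90922121100 ≈ 2.8516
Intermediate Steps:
t = -153675
1/((278370 + 313282)*u(T(14, -22), -197)) - 438227/t = 1/((278370 + 313282)*(-5)) - 438227/(-153675) = -1/5/591652 - 438227*(-1/153675) = (1/591652)*(-1/5) + 438227/153675 = -1/2958260 + 438227/153675 = 259277850269/90922121100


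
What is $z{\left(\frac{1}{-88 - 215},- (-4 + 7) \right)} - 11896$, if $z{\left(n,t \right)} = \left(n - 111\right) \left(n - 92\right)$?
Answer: $- \frac{154544846}{91809} \approx -1683.3$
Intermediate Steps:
$z{\left(n,t \right)} = \left(-111 + n\right) \left(-92 + n\right)$
$z{\left(\frac{1}{-88 - 215},- (-4 + 7) \right)} - 11896 = \left(10212 + \left(\frac{1}{-88 - 215}\right)^{2} - \frac{203}{-88 - 215}\right) - 11896 = \left(10212 + \left(\frac{1}{-303}\right)^{2} - \frac{203}{-303}\right) - 11896 = \left(10212 + \left(- \frac{1}{303}\right)^{2} - - \frac{203}{303}\right) - 11896 = \left(10212 + \frac{1}{91809} + \frac{203}{303}\right) - 11896 = \frac{937615018}{91809} - 11896 = - \frac{154544846}{91809}$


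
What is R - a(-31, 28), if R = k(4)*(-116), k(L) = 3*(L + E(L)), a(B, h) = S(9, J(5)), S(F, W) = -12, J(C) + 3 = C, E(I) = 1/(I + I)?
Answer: -2847/2 ≈ -1423.5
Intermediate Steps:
E(I) = 1/(2*I)
J(C) = -3 + C
a(B, h) = -12
k(L) = 3*L + 3/(2*L) (k(L) = 3*(L + 1/(2*L)) = 3*L + 3/(2*L))
R = -2871/2 (R = (3*4 + (3/2)/4)*(-116) = (12 + (3/2)*(¼))*(-116) = (12 + 3/8)*(-116) = (99/8)*(-116) = -2871/2 ≈ -1435.5)
R - a(-31, 28) = -2871/2 - 1*(-12) = -2871/2 + 12 = -2847/2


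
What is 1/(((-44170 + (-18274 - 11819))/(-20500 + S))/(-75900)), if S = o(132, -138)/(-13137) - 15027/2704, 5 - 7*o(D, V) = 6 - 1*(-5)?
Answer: -32250246108406425/1538835407564 ≈ -20958.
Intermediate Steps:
o(D, V) = -6/7 (o(D, V) = 5/7 - (6 - 1*(-5))/7 = 5/7 - (6 + 5)/7 = 5/7 - 1/7*11 = 5/7 - 11/7 = -6/7)
S = -460617223/82885712 (S = -6/7/(-13137) - 15027/2704 = -6/7*(-1/13137) - 15027*1/2704 = 2/30653 - 15027/2704 = -460617223/82885712 ≈ -5.5573)
1/(((-44170 + (-18274 - 11819))/(-20500 + S))/(-75900)) = 1/(((-44170 + (-18274 - 11819))/(-20500 - 460617223/82885712))/(-75900)) = 1/(((-44170 - 30093)/(-1699617713223/82885712))*(-1/75900)) = 1/(-74263*(-82885712/1699617713223)*(-1/75900)) = 1/((6155341630256/1699617713223)*(-1/75900)) = 1/(-1538835407564/32250246108406425) = -32250246108406425/1538835407564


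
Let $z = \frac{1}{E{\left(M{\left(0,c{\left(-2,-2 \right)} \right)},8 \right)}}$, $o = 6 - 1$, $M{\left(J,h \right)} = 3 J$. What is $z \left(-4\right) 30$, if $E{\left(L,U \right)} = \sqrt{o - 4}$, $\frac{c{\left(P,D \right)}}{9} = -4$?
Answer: $-120$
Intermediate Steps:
$c{\left(P,D \right)} = -36$ ($c{\left(P,D \right)} = 9 \left(-4\right) = -36$)
$o = 5$ ($o = 6 - 1 = 5$)
$E{\left(L,U \right)} = 1$ ($E{\left(L,U \right)} = \sqrt{5 - 4} = \sqrt{1} = 1$)
$z = 1$ ($z = 1^{-1} = 1$)
$z \left(-4\right) 30 = 1 \left(-4\right) 30 = \left(-4\right) 30 = -120$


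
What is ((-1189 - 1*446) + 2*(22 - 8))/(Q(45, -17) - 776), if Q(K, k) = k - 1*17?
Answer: 1607/810 ≈ 1.9840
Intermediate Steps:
Q(K, k) = -17 + k (Q(K, k) = k - 17 = -17 + k)
((-1189 - 1*446) + 2*(22 - 8))/(Q(45, -17) - 776) = ((-1189 - 1*446) + 2*(22 - 8))/((-17 - 17) - 776) = ((-1189 - 446) + 2*14)/(-34 - 776) = (-1635 + 28)/(-810) = -1607*(-1/810) = 1607/810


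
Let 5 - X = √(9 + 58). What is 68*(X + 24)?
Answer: 1972 - 68*√67 ≈ 1415.4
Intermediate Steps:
X = 5 - √67 (X = 5 - √(9 + 58) = 5 - √67 ≈ -3.1854)
68*(X + 24) = 68*((5 - √67) + 24) = 68*(29 - √67) = 1972 - 68*√67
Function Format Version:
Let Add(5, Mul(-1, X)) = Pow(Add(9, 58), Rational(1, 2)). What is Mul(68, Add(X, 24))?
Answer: Add(1972, Mul(-68, Pow(67, Rational(1, 2)))) ≈ 1415.4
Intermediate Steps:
X = Add(5, Mul(-1, Pow(67, Rational(1, 2)))) (X = Add(5, Mul(-1, Pow(Add(9, 58), Rational(1, 2)))) = Add(5, Mul(-1, Pow(67, Rational(1, 2)))) ≈ -3.1854)
Mul(68, Add(X, 24)) = Mul(68, Add(Add(5, Mul(-1, Pow(67, Rational(1, 2)))), 24)) = Mul(68, Add(29, Mul(-1, Pow(67, Rational(1, 2))))) = Add(1972, Mul(-68, Pow(67, Rational(1, 2))))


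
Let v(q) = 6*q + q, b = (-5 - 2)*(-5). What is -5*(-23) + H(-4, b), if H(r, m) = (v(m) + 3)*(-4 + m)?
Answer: 7803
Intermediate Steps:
b = 35 (b = -7*(-5) = 35)
v(q) = 7*q
H(r, m) = (-4 + m)*(3 + 7*m) (H(r, m) = (7*m + 3)*(-4 + m) = (3 + 7*m)*(-4 + m) = (-4 + m)*(3 + 7*m))
-5*(-23) + H(-4, b) = -5*(-23) + (-12 - 25*35 + 7*35²) = 115 + (-12 - 875 + 7*1225) = 115 + (-12 - 875 + 8575) = 115 + 7688 = 7803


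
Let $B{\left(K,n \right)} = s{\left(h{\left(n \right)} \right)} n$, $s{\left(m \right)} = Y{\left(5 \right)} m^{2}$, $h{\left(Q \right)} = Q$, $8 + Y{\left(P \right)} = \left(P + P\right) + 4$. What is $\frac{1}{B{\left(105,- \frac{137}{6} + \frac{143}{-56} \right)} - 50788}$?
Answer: $- \frac{790272}{117717643961} \approx -6.7133 \cdot 10^{-6}$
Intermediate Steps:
$Y{\left(P \right)} = -4 + 2 P$ ($Y{\left(P \right)} = -8 + \left(\left(P + P\right) + 4\right) = -8 + \left(2 P + 4\right) = -8 + \left(4 + 2 P\right) = -4 + 2 P$)
$s{\left(m \right)} = 6 m^{2}$ ($s{\left(m \right)} = \left(-4 + 2 \cdot 5\right) m^{2} = \left(-4 + 10\right) m^{2} = 6 m^{2}$)
$B{\left(K,n \right)} = 6 n^{3}$ ($B{\left(K,n \right)} = 6 n^{2} n = 6 n^{3}$)
$\frac{1}{B{\left(105,- \frac{137}{6} + \frac{143}{-56} \right)} - 50788} = \frac{1}{6 \left(- \frac{137}{6} + \frac{143}{-56}\right)^{3} - 50788} = \frac{1}{6 \left(\left(-137\right) \frac{1}{6} + 143 \left(- \frac{1}{56}\right)\right)^{3} - 50788} = \frac{1}{6 \left(- \frac{137}{6} - \frac{143}{56}\right)^{3} - 50788} = \frac{1}{6 \left(- \frac{4265}{168}\right)^{3} - 50788} = \frac{1}{6 \left(- \frac{77581309625}{4741632}\right) - 50788} = \frac{1}{- \frac{77581309625}{790272} - 50788} = \frac{1}{- \frac{117717643961}{790272}} = - \frac{790272}{117717643961}$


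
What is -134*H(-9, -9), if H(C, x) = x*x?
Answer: -10854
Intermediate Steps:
H(C, x) = x²
-134*H(-9, -9) = -134*(-9)² = -134*81 = -10854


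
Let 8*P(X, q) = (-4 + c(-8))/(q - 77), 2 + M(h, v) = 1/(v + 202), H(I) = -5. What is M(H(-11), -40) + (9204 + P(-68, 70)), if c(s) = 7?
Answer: 41740057/4536 ≈ 9202.0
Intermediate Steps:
M(h, v) = -2 + 1/(202 + v) (M(h, v) = -2 + 1/(v + 202) = -2 + 1/(202 + v))
P(X, q) = 3/(8*(-77 + q)) (P(X, q) = ((-4 + 7)/(q - 77))/8 = (3/(-77 + q))/8 = 3/(8*(-77 + q)))
M(H(-11), -40) + (9204 + P(-68, 70)) = (-403 - 2*(-40))/(202 - 40) + (9204 + 3/(8*(-77 + 70))) = (-403 + 80)/162 + (9204 + (3/8)/(-7)) = (1/162)*(-323) + (9204 + (3/8)*(-⅐)) = -323/162 + (9204 - 3/56) = -323/162 + 515421/56 = 41740057/4536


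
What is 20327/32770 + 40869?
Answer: 1339297457/32770 ≈ 40870.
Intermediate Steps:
20327/32770 + 40869 = 1339297457/32770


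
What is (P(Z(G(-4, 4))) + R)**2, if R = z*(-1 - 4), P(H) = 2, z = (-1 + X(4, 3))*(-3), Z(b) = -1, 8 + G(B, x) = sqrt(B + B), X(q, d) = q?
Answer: 2209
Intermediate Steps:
G(B, x) = -8 + sqrt(2)*sqrt(B) (G(B, x) = -8 + sqrt(B + B) = -8 + sqrt(2*B) = -8 + sqrt(2)*sqrt(B))
z = -9 (z = (-1 + 4)*(-3) = 3*(-3) = -9)
R = 45 (R = -9*(-1 - 4) = -9*(-5) = 45)
(P(Z(G(-4, 4))) + R)**2 = (2 + 45)**2 = 47**2 = 2209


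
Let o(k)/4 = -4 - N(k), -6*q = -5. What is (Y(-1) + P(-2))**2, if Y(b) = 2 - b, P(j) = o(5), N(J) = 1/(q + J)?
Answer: 229441/1225 ≈ 187.30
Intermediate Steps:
q = 5/6 (q = -1/6*(-5) = 5/6 ≈ 0.83333)
N(J) = 1/(5/6 + J)
o(k) = -16 - 24/(5 + 6*k) (o(k) = 4*(-4 - 6/(5 + 6*k)) = -16 - 24/(5 + 6*k))
P(j) = -584/35 (P(j) = 8*(-13 - 12*5)/(5 + 6*5) = 8*(-13 - 60)/(5 + 30) = 8*(-73)/35 = 8*(1/35)*(-73) = -584/35)
(Y(-1) + P(-2))**2 = ((2 - 1*(-1)) - 584/35)**2 = ((2 + 1) - 584/35)**2 = (3 - 584/35)**2 = (-479/35)**2 = 229441/1225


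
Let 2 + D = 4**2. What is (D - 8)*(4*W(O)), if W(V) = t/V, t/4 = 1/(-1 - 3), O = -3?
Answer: 8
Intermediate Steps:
D = 14 (D = -2 + 4**2 = -2 + 16 = 14)
t = -1 (t = 4/(-1 - 3) = 4/(-4) = 4*(-1/4) = -1)
W(V) = -1/V
(D - 8)*(4*W(O)) = (14 - 8)*(4*(-1/(-3))) = 6*(4*(-1*(-1/3))) = 6*(4*(1/3)) = 6*(4/3) = 8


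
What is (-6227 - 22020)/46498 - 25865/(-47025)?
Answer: -25128881/437313690 ≈ -0.057462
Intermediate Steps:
(-6227 - 22020)/46498 - 25865/(-47025) = -28247*1/46498 - 25865*(-1/47025) = -28247/46498 + 5173/9405 = -25128881/437313690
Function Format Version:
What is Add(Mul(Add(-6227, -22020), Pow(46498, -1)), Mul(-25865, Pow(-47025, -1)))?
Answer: Rational(-25128881, 437313690) ≈ -0.057462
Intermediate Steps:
Add(Mul(Add(-6227, -22020), Pow(46498, -1)), Mul(-25865, Pow(-47025, -1))) = Add(Mul(-28247, Rational(1, 46498)), Mul(-25865, Rational(-1, 47025))) = Add(Rational(-28247, 46498), Rational(5173, 9405)) = Rational(-25128881, 437313690)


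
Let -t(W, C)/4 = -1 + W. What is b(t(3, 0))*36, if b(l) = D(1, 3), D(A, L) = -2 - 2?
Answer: -144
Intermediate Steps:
t(W, C) = 4 - 4*W (t(W, C) = -4*(-1 + W) = 4 - 4*W)
D(A, L) = -4
b(l) = -4
b(t(3, 0))*36 = -4*36 = -144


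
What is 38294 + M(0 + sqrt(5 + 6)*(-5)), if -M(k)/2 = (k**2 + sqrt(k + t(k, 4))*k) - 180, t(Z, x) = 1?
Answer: 38104 + 10*sqrt(11 - 55*sqrt(11)) ≈ 38104.0 + 130.93*I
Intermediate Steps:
M(k) = 360 - 2*k**2 - 2*k*sqrt(1 + k) (M(k) = -2*((k**2 + sqrt(k + 1)*k) - 180) = -2*((k**2 + sqrt(1 + k)*k) - 180) = -2*((k**2 + k*sqrt(1 + k)) - 180) = -2*(-180 + k**2 + k*sqrt(1 + k)) = 360 - 2*k**2 - 2*k*sqrt(1 + k))
38294 + M(0 + sqrt(5 + 6)*(-5)) = 38294 + (360 - 2*(0 + sqrt(5 + 6)*(-5))**2 - 2*(0 + sqrt(5 + 6)*(-5))*sqrt(1 + (0 + sqrt(5 + 6)*(-5)))) = 38294 + (360 - 2*(0 + sqrt(11)*(-5))**2 - 2*(0 + sqrt(11)*(-5))*sqrt(1 + (0 + sqrt(11)*(-5)))) = 38294 + (360 - 2*(0 - 5*sqrt(11))**2 - 2*(0 - 5*sqrt(11))*sqrt(1 + (0 - 5*sqrt(11)))) = 38294 + (360 - 2*(-5*sqrt(11))**2 - 2*(-5*sqrt(11))*sqrt(1 - 5*sqrt(11))) = 38294 + (360 - 2*275 + 10*sqrt(11)*sqrt(1 - 5*sqrt(11))) = 38294 + (360 - 550 + 10*sqrt(11)*sqrt(1 - 5*sqrt(11))) = 38294 + (-190 + 10*sqrt(11)*sqrt(1 - 5*sqrt(11))) = 38104 + 10*sqrt(11)*sqrt(1 - 5*sqrt(11))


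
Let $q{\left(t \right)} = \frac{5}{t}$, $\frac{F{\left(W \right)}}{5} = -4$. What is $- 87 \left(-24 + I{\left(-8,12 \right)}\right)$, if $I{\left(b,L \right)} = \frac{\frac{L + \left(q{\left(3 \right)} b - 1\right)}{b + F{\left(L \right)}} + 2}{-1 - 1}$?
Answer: $\frac{17429}{8} \approx 2178.6$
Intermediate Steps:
$F{\left(W \right)} = -20$ ($F{\left(W \right)} = 5 \left(-4\right) = -20$)
$I{\left(b,L \right)} = -1 - \frac{-1 + L + \frac{5 b}{3}}{2 \left(-20 + b\right)}$ ($I{\left(b,L \right)} = \frac{\frac{L + \left(\frac{5}{3} b - 1\right)}{b - 20} + 2}{-1 - 1} = \frac{\frac{L + \left(5 \cdot \frac{1}{3} b - 1\right)}{-20 + b} + 2}{-2} = \left(\frac{L + \left(\frac{5 b}{3} - 1\right)}{-20 + b} + 2\right) \left(- \frac{1}{2}\right) = \left(\frac{L + \left(-1 + \frac{5 b}{3}\right)}{-20 + b} + 2\right) \left(- \frac{1}{2}\right) = \left(\frac{-1 + L + \frac{5 b}{3}}{-20 + b} + 2\right) \left(- \frac{1}{2}\right) = \left(2 + \frac{-1 + L + \frac{5 b}{3}}{-20 + b}\right) \left(- \frac{1}{2}\right) = -1 - \frac{-1 + L + \frac{5 b}{3}}{2 \left(-20 + b\right)}$)
$- 87 \left(-24 + I{\left(-8,12 \right)}\right) = - 87 \left(-24 + \frac{123 - -88 - 36}{6 \left(-20 - 8\right)}\right) = - 87 \left(-24 + \frac{123 + 88 - 36}{6 \left(-28\right)}\right) = - 87 \left(-24 + \frac{1}{6} \left(- \frac{1}{28}\right) 175\right) = - 87 \left(-24 - \frac{25}{24}\right) = \left(-87\right) \left(- \frac{601}{24}\right) = \frac{17429}{8}$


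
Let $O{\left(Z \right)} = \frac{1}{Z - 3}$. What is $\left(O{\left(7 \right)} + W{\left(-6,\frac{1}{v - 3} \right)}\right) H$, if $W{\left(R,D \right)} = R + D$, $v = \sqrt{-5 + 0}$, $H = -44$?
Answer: $\frac{1837}{7} + \frac{22 i \sqrt{5}}{7} \approx 262.43 + 7.0276 i$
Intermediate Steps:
$O{\left(Z \right)} = \frac{1}{-3 + Z}$
$v = i \sqrt{5}$ ($v = \sqrt{-5} = i \sqrt{5} \approx 2.2361 i$)
$W{\left(R,D \right)} = D + R$
$\left(O{\left(7 \right)} + W{\left(-6,\frac{1}{v - 3} \right)}\right) H = \left(\frac{1}{-3 + 7} - \left(6 - \frac{1}{i \sqrt{5} - 3}\right)\right) \left(-44\right) = \left(\frac{1}{4} - \left(6 - \frac{1}{-3 + i \sqrt{5}}\right)\right) \left(-44\right) = \left(- \frac{23}{4} + \frac{1}{-3 + i \sqrt{5}}\right) \left(-44\right) = 253 - \frac{44}{-3 + i \sqrt{5}}$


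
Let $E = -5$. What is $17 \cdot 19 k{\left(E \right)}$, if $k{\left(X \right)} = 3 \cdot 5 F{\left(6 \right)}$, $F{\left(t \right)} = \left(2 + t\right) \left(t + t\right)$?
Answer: $465120$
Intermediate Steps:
$F{\left(t \right)} = 2 t \left(2 + t\right)$ ($F{\left(t \right)} = \left(2 + t\right) 2 t = 2 t \left(2 + t\right)$)
$k{\left(X \right)} = 1440$ ($k{\left(X \right)} = 3 \cdot 5 \cdot 2 \cdot 6 \left(2 + 6\right) = 15 \cdot 2 \cdot 6 \cdot 8 = 15 \cdot 96 = 1440$)
$17 \cdot 19 k{\left(E \right)} = 17 \cdot 19 \cdot 1440 = 323 \cdot 1440 = 465120$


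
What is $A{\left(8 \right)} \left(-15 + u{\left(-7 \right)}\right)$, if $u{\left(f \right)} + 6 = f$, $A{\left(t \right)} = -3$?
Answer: $84$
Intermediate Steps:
$u{\left(f \right)} = -6 + f$
$A{\left(8 \right)} \left(-15 + u{\left(-7 \right)}\right) = - 3 \left(-15 - 13\right) = \left(-3\right) \left(-28\right) = 84$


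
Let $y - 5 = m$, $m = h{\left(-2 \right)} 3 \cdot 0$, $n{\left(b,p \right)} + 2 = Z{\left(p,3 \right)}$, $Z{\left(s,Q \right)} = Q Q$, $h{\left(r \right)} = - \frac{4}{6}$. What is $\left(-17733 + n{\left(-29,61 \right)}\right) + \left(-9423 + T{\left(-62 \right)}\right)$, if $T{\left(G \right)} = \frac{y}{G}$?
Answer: $- \frac{1683243}{62} \approx -27149.0$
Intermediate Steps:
$h{\left(r \right)} = - \frac{2}{3}$ ($h{\left(r \right)} = \left(-4\right) \frac{1}{6} = - \frac{2}{3}$)
$Z{\left(s,Q \right)} = Q^{2}$
$n{\left(b,p \right)} = 7$ ($n{\left(b,p \right)} = -2 + 3^{2} = -2 + 9 = 7$)
$m = 0$ ($m = \left(- \frac{2}{3}\right) 3 \cdot 0 = \left(-2\right) 0 = 0$)
$y = 5$ ($y = 5 + 0 = 5$)
$T{\left(G \right)} = \frac{5}{G}$
$\left(-17733 + n{\left(-29,61 \right)}\right) + \left(-9423 + T{\left(-62 \right)}\right) = \left(-17733 + 7\right) - \left(9423 - \frac{5}{-62}\right) = -17726 + \left(-9423 + 5 \left(- \frac{1}{62}\right)\right) = -17726 - \frac{584231}{62} = - \frac{1683243}{62}$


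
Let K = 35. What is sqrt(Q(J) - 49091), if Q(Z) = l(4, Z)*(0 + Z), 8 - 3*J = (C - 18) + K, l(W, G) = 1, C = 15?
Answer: I*sqrt(49099) ≈ 221.58*I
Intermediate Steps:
J = -8 (J = 8/3 - ((15 - 18) + 35)/3 = 8/3 - (-3 + 35)/3 = 8/3 - 1/3*32 = 8/3 - 32/3 = -8)
Q(Z) = Z (Q(Z) = 1*(0 + Z) = 1*Z = Z)
sqrt(Q(J) - 49091) = sqrt(-8 - 49091) = sqrt(-49099) = I*sqrt(49099)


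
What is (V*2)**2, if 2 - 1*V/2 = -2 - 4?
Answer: 1024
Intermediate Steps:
V = 16 (V = 4 - 2*(-2 - 4) = 4 - 2*(-6) = 4 + 12 = 16)
(V*2)**2 = (16*2)**2 = 32**2 = 1024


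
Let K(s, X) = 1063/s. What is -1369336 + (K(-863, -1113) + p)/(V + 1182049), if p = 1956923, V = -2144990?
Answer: -162563523789482/118716869 ≈ -1.3693e+6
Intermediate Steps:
-1369336 + (K(-863, -1113) + p)/(V + 1182049) = -1369336 + (1063/(-863) + 1956923)/(-2144990 + 1182049) = -1369336 + (1063*(-1/863) + 1956923)/(-962941) = -1369336 + (-1063/863 + 1956923)*(-1/962941) = -1369336 + (1688823486/863)*(-1/962941) = -1369336 - 241260498/118716869 = -162563523789482/118716869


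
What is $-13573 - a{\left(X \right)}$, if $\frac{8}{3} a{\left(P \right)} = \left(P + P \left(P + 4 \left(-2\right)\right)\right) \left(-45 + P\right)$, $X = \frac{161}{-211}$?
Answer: $- \frac{126548902585}{9393931} \approx -13471.0$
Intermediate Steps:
$X = - \frac{161}{211}$ ($X = 161 \left(- \frac{1}{211}\right) = - \frac{161}{211} \approx -0.76303$)
$a{\left(P \right)} = \frac{3 \left(-45 + P\right) \left(P + P \left(-8 + P\right)\right)}{8}$ ($a{\left(P \right)} = \frac{3 \left(P + P \left(P + 4 \left(-2\right)\right)\right) \left(-45 + P\right)}{8} = \frac{3 \left(P + P \left(P - 8\right)\right) \left(-45 + P\right)}{8} = \frac{3 \left(P + P \left(-8 + P\right)\right) \left(-45 + P\right)}{8} = \frac{3 \left(-45 + P\right) \left(P + P \left(-8 + P\right)\right)}{8}$)
$-13573 - a{\left(X \right)} = -13573 - \frac{3}{8} \left(- \frac{161}{211}\right) \left(315 + \left(- \frac{161}{211}\right)^{2} - - \frac{8372}{211}\right) = -13573 - \frac{3}{8} \left(- \frac{161}{211}\right) \left(315 + \frac{25921}{44521} + \frac{8372}{211}\right) = -13573 - \frac{3}{8} \left(- \frac{161}{211}\right) \frac{15816528}{44521} = -13573 - - \frac{954922878}{9393931} = -13573 + \frac{954922878}{9393931} = - \frac{126548902585}{9393931}$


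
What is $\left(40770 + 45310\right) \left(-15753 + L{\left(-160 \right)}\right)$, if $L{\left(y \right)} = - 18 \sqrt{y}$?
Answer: $-1356018240 - 6197760 i \sqrt{10} \approx -1.356 \cdot 10^{9} - 1.9599 \cdot 10^{7} i$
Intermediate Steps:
$\left(40770 + 45310\right) \left(-15753 + L{\left(-160 \right)}\right) = \left(40770 + 45310\right) \left(-15753 - 18 \sqrt{-160}\right) = 86080 \left(-15753 - 18 \cdot 4 i \sqrt{10}\right) = 86080 \left(-15753 - 72 i \sqrt{10}\right) = -1356018240 - 6197760 i \sqrt{10}$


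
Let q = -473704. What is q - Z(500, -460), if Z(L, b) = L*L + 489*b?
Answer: -498764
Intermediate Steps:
Z(L, b) = L² + 489*b
q - Z(500, -460) = -473704 - (500² + 489*(-460)) = -473704 - (250000 - 224940) = -473704 - 1*25060 = -473704 - 25060 = -498764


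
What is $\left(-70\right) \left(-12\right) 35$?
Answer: $29400$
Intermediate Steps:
$\left(-70\right) \left(-12\right) 35 = 840 \cdot 35 = 29400$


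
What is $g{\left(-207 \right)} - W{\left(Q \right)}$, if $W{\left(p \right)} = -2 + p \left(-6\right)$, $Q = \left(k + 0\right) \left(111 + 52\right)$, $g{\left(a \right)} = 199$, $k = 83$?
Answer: $81375$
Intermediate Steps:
$Q = 13529$ ($Q = \left(83 + 0\right) \left(111 + 52\right) = 83 \cdot 163 = 13529$)
$W{\left(p \right)} = -2 - 6 p$
$g{\left(-207 \right)} - W{\left(Q \right)} = 199 - \left(-2 - 81174\right) = 199 - -81176 = 199 + 81176 = 81375$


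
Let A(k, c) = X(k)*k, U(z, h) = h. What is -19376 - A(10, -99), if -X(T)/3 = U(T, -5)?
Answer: -19526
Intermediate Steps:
X(T) = 15 (X(T) = -3*(-5) = 15)
A(k, c) = 15*k
-19376 - A(10, -99) = -19376 - 15*10 = -19376 - 1*150 = -19376 - 150 = -19526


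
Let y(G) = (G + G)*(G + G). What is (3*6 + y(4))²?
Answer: 6724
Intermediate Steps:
y(G) = 4*G² (y(G) = (2*G)*(2*G) = 4*G²)
(3*6 + y(4))² = (3*6 + 4*4²)² = (18 + 4*16)² = (18 + 64)² = 82² = 6724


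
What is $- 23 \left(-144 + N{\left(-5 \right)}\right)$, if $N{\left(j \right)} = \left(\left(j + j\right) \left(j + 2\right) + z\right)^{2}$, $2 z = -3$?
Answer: $- \frac{61479}{4} \approx -15370.0$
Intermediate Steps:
$z = - \frac{3}{2}$ ($z = \frac{1}{2} \left(-3\right) = - \frac{3}{2} \approx -1.5$)
$N{\left(j \right)} = \left(- \frac{3}{2} + 2 j \left(2 + j\right)\right)^{2}$ ($N{\left(j \right)} = \left(\left(j + j\right) \left(j + 2\right) - \frac{3}{2}\right)^{2} = \left(2 j \left(2 + j\right) - \frac{3}{2}\right)^{2} = \left(- \frac{3}{2} + 2 j \left(2 + j\right)\right)^{2}$)
$- 23 \left(-144 + N{\left(-5 \right)}\right) = - 23 \left(-144 + \frac{\left(-3 + 4 \left(-5\right)^{2} + 8 \left(-5\right)\right)^{2}}{4}\right) = - 23 \left(-144 + \frac{\left(-3 + 4 \cdot 25 - 40\right)^{2}}{4}\right) = - 23 \left(-144 + \frac{\left(-3 + 100 - 40\right)^{2}}{4}\right) = - 23 \left(-144 + \frac{57^{2}}{4}\right) = - 23 \left(-144 + \frac{1}{4} \cdot 3249\right) = - 23 \left(-144 + \frac{3249}{4}\right) = \left(-23\right) \frac{2673}{4} = - \frac{61479}{4}$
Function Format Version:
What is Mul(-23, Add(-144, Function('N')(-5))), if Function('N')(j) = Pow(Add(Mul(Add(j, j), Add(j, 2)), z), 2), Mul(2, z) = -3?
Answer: Rational(-61479, 4) ≈ -15370.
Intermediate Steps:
z = Rational(-3, 2) (z = Mul(Rational(1, 2), -3) = Rational(-3, 2) ≈ -1.5000)
Function('N')(j) = Pow(Add(Rational(-3, 2), Mul(2, j, Add(2, j))), 2) (Function('N')(j) = Pow(Add(Mul(Add(j, j), Add(j, 2)), Rational(-3, 2)), 2) = Pow(Add(Mul(Mul(2, j), Add(2, j)), Rational(-3, 2)), 2) = Pow(Add(Mul(2, j, Add(2, j)), Rational(-3, 2)), 2) = Pow(Add(Rational(-3, 2), Mul(2, j, Add(2, j))), 2))
Mul(-23, Add(-144, Function('N')(-5))) = Mul(-23, Add(-144, Mul(Rational(1, 4), Pow(Add(-3, Mul(4, Pow(-5, 2)), Mul(8, -5)), 2)))) = Mul(-23, Add(-144, Mul(Rational(1, 4), Pow(Add(-3, Mul(4, 25), -40), 2)))) = Mul(-23, Add(-144, Mul(Rational(1, 4), Pow(Add(-3, 100, -40), 2)))) = Mul(-23, Add(-144, Mul(Rational(1, 4), Pow(57, 2)))) = Mul(-23, Add(-144, Mul(Rational(1, 4), 3249))) = Mul(-23, Add(-144, Rational(3249, 4))) = Mul(-23, Rational(2673, 4)) = Rational(-61479, 4)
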